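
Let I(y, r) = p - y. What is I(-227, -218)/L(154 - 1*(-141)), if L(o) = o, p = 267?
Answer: 494/295 ≈ 1.6746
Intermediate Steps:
I(y, r) = 267 - y
I(-227, -218)/L(154 - 1*(-141)) = (267 - 1*(-227))/(154 - 1*(-141)) = (267 + 227)/(154 + 141) = 494/295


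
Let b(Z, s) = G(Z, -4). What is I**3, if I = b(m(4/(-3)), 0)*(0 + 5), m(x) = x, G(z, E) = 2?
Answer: 1000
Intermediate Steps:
b(Z, s) = 2
I = 10 (I = 2*(0 + 5) = 2*5 = 10)
I**3 = 10**3 = 1000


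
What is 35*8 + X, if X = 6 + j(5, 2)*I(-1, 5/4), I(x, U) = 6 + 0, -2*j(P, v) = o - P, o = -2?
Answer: 307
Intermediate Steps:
j(P, v) = 1 + P/2 (j(P, v) = -(-2 - P)/2 = 1 + P/2)
I(x, U) = 6
X = 27 (X = 6 + (1 + (½)*5)*6 = 6 + (1 + 5/2)*6 = 6 + (7/2)*6 = 6 + 21 = 27)
35*8 + X = 35*8 + 27 = 280 + 27 = 307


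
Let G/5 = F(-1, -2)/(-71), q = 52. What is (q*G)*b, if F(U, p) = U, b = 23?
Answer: 5980/71 ≈ 84.225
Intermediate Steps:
G = 5/71 (G = 5*(-1/(-71)) = 5*(-1*(-1/71)) = 5*(1/71) = 5/71 ≈ 0.070423)
(q*G)*b = (52*(5/71))*23 = (260/71)*23 = 5980/71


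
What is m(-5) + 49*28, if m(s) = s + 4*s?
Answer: 1347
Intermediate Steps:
m(s) = 5*s
m(-5) + 49*28 = 5*(-5) + 49*28 = -25 + 1372 = 1347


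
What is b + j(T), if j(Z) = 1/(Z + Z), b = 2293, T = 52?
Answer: 238473/104 ≈ 2293.0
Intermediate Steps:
j(Z) = 1/(2*Z)
b + j(T) = 2293 + (1/2)/52 = 2293 + (1/2)*(1/52) = 2293 + 1/104 = 238473/104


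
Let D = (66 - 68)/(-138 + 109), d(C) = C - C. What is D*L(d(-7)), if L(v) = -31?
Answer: -62/29 ≈ -2.1379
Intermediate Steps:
d(C) = 0
D = 2/29 (D = -2/(-29) = -2*(-1/29) = 2/29 ≈ 0.068966)
D*L(d(-7)) = (2/29)*(-31) = -62/29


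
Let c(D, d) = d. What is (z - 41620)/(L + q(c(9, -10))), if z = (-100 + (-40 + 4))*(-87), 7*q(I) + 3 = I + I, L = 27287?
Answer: -104258/95493 ≈ -1.0918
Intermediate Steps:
q(I) = -3/7 + 2*I/7 (q(I) = -3/7 + (I + I)/7 = -3/7 + (2*I)/7 = -3/7 + 2*I/7)
z = 11832 (z = (-100 - 36)*(-87) = -136*(-87) = 11832)
(z - 41620)/(L + q(c(9, -10))) = (11832 - 41620)/(27287 + (-3/7 + (2/7)*(-10))) = -29788/(27287 + (-3/7 - 20/7)) = -29788/(27287 - 23/7) = -29788/190986/7 = -29788*7/190986 = -104258/95493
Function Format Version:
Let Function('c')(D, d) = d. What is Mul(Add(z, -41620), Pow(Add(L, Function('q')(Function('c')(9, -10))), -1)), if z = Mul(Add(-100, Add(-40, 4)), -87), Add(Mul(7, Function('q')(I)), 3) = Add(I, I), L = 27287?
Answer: Rational(-104258, 95493) ≈ -1.0918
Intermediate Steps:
Function('q')(I) = Add(Rational(-3, 7), Mul(Rational(2, 7), I)) (Function('q')(I) = Add(Rational(-3, 7), Mul(Rational(1, 7), Add(I, I))) = Add(Rational(-3, 7), Mul(Rational(1, 7), Mul(2, I))) = Add(Rational(-3, 7), Mul(Rational(2, 7), I)))
z = 11832 (z = Mul(Add(-100, -36), -87) = Mul(-136, -87) = 11832)
Mul(Add(z, -41620), Pow(Add(L, Function('q')(Function('c')(9, -10))), -1)) = Mul(Add(11832, -41620), Pow(Add(27287, Add(Rational(-3, 7), Mul(Rational(2, 7), -10))), -1)) = Mul(-29788, Pow(Add(27287, Add(Rational(-3, 7), Rational(-20, 7))), -1)) = Mul(-29788, Pow(Add(27287, Rational(-23, 7)), -1)) = Mul(-29788, Pow(Rational(190986, 7), -1)) = Mul(-29788, Rational(7, 190986)) = Rational(-104258, 95493)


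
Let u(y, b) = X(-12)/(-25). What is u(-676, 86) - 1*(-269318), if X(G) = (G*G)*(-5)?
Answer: 1346734/5 ≈ 2.6935e+5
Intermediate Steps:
X(G) = -5*G² (X(G) = G²*(-5) = -5*G²)
u(y, b) = 144/5 (u(y, b) = -5*(-12)²/(-25) = -5*144*(-1/25) = -720*(-1/25) = 144/5)
u(-676, 86) - 1*(-269318) = 144/5 - 1*(-269318) = 144/5 + 269318 = 1346734/5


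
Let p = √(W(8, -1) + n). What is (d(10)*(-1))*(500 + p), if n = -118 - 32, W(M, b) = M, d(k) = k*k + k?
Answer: -55000 - 110*I*√142 ≈ -55000.0 - 1310.8*I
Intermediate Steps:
d(k) = k + k² (d(k) = k² + k = k + k²)
n = -150
p = I*√142 (p = √(8 - 150) = √(-142) = I*√142 ≈ 11.916*I)
(d(10)*(-1))*(500 + p) = ((10*(1 + 10))*(-1))*(500 + I*√142) = ((10*11)*(-1))*(500 + I*√142) = (110*(-1))*(500 + I*√142) = -110*(500 + I*√142) = -55000 - 110*I*√142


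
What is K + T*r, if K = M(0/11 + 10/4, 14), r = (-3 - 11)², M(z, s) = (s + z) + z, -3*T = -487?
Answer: 95509/3 ≈ 31836.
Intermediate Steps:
T = 487/3 (T = -⅓*(-487) = 487/3 ≈ 162.33)
M(z, s) = s + 2*z
r = 196 (r = (-14)² = 196)
K = 19 (K = 14 + 2*(0/11 + 10/4) = 14 + 2*(0*(1/11) + 10*(¼)) = 14 + 2*(0 + 5/2) = 14 + 2*(5/2) = 14 + 5 = 19)
K + T*r = 19 + (487/3)*196 = 19 + 95452/3 = 95509/3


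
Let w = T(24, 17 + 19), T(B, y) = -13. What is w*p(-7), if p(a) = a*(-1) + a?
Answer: 0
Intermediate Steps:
w = -13
p(a) = 0 (p(a) = -a + a = 0)
w*p(-7) = -13*0 = 0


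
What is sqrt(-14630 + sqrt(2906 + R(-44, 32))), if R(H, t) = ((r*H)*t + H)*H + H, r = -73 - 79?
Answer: sqrt(-14630 + I*sqrt(9411906)) ≈ 12.614 + 121.61*I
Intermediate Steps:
r = -152
R(H, t) = H + H*(H - 152*H*t) (R(H, t) = ((-152*H)*t + H)*H + H = (-152*H*t + H)*H + H = (H - 152*H*t)*H + H = H*(H - 152*H*t) + H = H + H*(H - 152*H*t))
sqrt(-14630 + sqrt(2906 + R(-44, 32))) = sqrt(-14630 + sqrt(2906 - 44*(1 - 44 - 152*(-44)*32))) = sqrt(-14630 + sqrt(2906 - 44*(1 - 44 + 214016))) = sqrt(-14630 + sqrt(2906 - 44*213973)) = sqrt(-14630 + sqrt(2906 - 9414812)) = sqrt(-14630 + sqrt(-9411906)) = sqrt(-14630 + I*sqrt(9411906))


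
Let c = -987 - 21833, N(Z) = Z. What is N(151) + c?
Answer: -22669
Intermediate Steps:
c = -22820
N(151) + c = 151 - 22820 = -22669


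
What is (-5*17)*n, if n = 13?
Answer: -1105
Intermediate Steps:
(-5*17)*n = -5*17*13 = -85*13 = -1105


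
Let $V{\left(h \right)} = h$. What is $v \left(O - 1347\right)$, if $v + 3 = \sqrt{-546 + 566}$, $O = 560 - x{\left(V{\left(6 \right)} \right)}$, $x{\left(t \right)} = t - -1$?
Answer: $2382 - 1588 \sqrt{5} \approx -1168.9$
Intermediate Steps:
$x{\left(t \right)} = 1 + t$ ($x{\left(t \right)} = t + 1 = 1 + t$)
$O = 553$ ($O = 560 - \left(1 + 6\right) = 560 - 7 = 553$)
$v = -3 + 2 \sqrt{5}$ ($v = -3 + \sqrt{-546 + 566} = -3 + \sqrt{20} = -3 + 2 \sqrt{5} \approx 1.4721$)
$v \left(O - 1347\right) = \left(-3 + 2 \sqrt{5}\right) \left(553 - 1347\right) = \left(-3 + 2 \sqrt{5}\right) \left(-794\right) = 2382 - 1588 \sqrt{5}$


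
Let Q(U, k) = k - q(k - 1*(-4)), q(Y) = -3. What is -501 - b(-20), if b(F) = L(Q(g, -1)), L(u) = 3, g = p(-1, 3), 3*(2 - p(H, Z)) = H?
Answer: -504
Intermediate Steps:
p(H, Z) = 2 - H/3
g = 7/3 (g = 2 - ⅓*(-1) = 2 + ⅓ = 7/3 ≈ 2.3333)
Q(U, k) = 3 + k (Q(U, k) = k - 1*(-3) = k + 3 = 3 + k)
b(F) = 3
-501 - b(-20) = -501 - 1*3 = -501 - 3 = -504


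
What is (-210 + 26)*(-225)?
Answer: 41400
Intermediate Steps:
(-210 + 26)*(-225) = -184*(-225) = 41400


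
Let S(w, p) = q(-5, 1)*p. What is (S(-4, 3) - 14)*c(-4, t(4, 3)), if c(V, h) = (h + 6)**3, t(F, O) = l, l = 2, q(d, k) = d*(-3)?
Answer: 15872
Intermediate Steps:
q(d, k) = -3*d
t(F, O) = 2
S(w, p) = 15*p (S(w, p) = (-3*(-5))*p = 15*p)
c(V, h) = (6 + h)**3
(S(-4, 3) - 14)*c(-4, t(4, 3)) = (15*3 - 14)*(6 + 2)**3 = (45 - 14)*8**3 = 31*512 = 15872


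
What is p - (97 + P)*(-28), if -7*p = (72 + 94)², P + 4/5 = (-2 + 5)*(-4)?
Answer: -55264/35 ≈ -1579.0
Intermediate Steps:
P = -64/5 (P = -⅘ + (-2 + 5)*(-4) = -⅘ + 3*(-4) = -⅘ - 12 = -64/5 ≈ -12.800)
p = -27556/7 (p = -(72 + 94)²/7 = -⅐*166² = -⅐*27556 = -27556/7 ≈ -3936.6)
p - (97 + P)*(-28) = -27556/7 - (97 - 64/5)*(-28) = -27556/7 - 421*(-28)/5 = -27556/7 - 1*(-11788/5) = -27556/7 + 11788/5 = -55264/35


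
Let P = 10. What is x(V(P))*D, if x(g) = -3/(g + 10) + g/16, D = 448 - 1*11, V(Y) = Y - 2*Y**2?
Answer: -621851/120 ≈ -5182.1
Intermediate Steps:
D = 437 (D = 448 - 11 = 437)
x(g) = -3/(10 + g) + g/16 (x(g) = -3/(10 + g) + g*(1/16) = -3/(10 + g) + g/16)
x(V(P))*D = ((-48 + (10*(1 - 2*10))**2 + 10*(10*(1 - 2*10)))/(16*(10 + 10*(1 - 2*10))))*437 = ((-48 + (10*(1 - 20))**2 + 10*(10*(1 - 20)))/(16*(10 + 10*(1 - 20))))*437 = ((-48 + (10*(-19))**2 + 10*(10*(-19)))/(16*(10 + 10*(-19))))*437 = ((-48 + (-190)**2 + 10*(-190))/(16*(10 - 190)))*437 = ((1/16)*(-48 + 36100 - 1900)/(-180))*437 = ((1/16)*(-1/180)*34152)*437 = -1423/120*437 = -621851/120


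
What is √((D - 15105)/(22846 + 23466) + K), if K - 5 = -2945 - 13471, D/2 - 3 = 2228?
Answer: 25*I*√14079531102/23156 ≈ 128.11*I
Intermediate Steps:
D = 4462 (D = 6 + 2*2228 = 6 + 4456 = 4462)
K = -16411 (K = 5 + (-2945 - 13471) = 5 - 16416 = -16411)
√((D - 15105)/(22846 + 23466) + K) = √((4462 - 15105)/(22846 + 23466) - 16411) = √(-10643/46312 - 16411) = √(-760036875/46312) = 25*I*√14079531102/23156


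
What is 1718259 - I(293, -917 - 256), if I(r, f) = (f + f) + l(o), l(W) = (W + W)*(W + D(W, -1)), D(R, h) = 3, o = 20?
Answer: 1719685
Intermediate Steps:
l(W) = 2*W*(3 + W) (l(W) = (W + W)*(W + 3) = (2*W)*(3 + W) = 2*W*(3 + W))
I(r, f) = 920 + 2*f (I(r, f) = (f + f) + 2*20*(3 + 20) = 2*f + 2*20*23 = 2*f + 920 = 920 + 2*f)
1718259 - I(293, -917 - 256) = 1718259 - (920 + 2*(-917 - 256)) = 1718259 - (920 + 2*(-1173)) = 1718259 - (920 - 2346) = 1718259 - 1*(-1426) = 1718259 + 1426 = 1719685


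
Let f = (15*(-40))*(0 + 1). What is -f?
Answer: 600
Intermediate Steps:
f = -600 (f = -600*1 = -600)
-f = -1*(-600) = 600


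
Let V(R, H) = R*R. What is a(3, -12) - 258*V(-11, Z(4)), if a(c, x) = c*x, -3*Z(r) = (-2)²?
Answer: -31254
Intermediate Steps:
Z(r) = -4/3 (Z(r) = -⅓*(-2)² = -⅓*4 = -4/3)
V(R, H) = R²
a(3, -12) - 258*V(-11, Z(4)) = 3*(-12) - 258*(-11)² = -36 - 258*121 = -36 - 31218 = -31254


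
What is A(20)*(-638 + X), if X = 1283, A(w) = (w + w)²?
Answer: 1032000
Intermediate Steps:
A(w) = 4*w² (A(w) = (2*w)² = 4*w²)
A(20)*(-638 + X) = (4*20²)*(-638 + 1283) = (4*400)*645 = 1600*645 = 1032000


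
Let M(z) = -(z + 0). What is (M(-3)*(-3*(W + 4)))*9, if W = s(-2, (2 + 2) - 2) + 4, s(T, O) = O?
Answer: -810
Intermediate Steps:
M(z) = -z
W = 6 (W = ((2 + 2) - 2) + 4 = (4 - 2) + 4 = 2 + 4 = 6)
(M(-3)*(-3*(W + 4)))*9 = ((-1*(-3))*(-3*(6 + 4)))*9 = (3*(-3*10))*9 = (3*(-30))*9 = -90*9 = -810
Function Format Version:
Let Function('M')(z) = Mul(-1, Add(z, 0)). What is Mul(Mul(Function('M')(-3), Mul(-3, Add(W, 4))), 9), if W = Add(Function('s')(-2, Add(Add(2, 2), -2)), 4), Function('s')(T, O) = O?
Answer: -810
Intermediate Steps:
Function('M')(z) = Mul(-1, z)
W = 6 (W = Add(Add(Add(2, 2), -2), 4) = Add(Add(4, -2), 4) = Add(2, 4) = 6)
Mul(Mul(Function('M')(-3), Mul(-3, Add(W, 4))), 9) = Mul(Mul(Mul(-1, -3), Mul(-3, Add(6, 4))), 9) = Mul(Mul(3, Mul(-3, 10)), 9) = Mul(Mul(3, -30), 9) = Mul(-90, 9) = -810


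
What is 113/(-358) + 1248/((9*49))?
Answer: 132317/52626 ≈ 2.5143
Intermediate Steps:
113/(-358) + 1248/((9*49)) = 113*(-1/358) + 1248/441 = -113/358 + 1248*(1/441) = -113/358 + 416/147 = 132317/52626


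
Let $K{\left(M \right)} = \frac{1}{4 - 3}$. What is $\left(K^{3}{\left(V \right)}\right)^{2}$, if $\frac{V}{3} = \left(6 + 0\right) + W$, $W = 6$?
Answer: $1$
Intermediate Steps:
$V = 36$ ($V = 3 \left(\left(6 + 0\right) + 6\right) = 3 \left(6 + 6\right) = 3 \cdot 12 = 36$)
$K{\left(M \right)} = 1$ ($K{\left(M \right)} = 1^{-1} = 1$)
$\left(K^{3}{\left(V \right)}\right)^{2} = \left(1^{3}\right)^{2} = 1^{2} = 1$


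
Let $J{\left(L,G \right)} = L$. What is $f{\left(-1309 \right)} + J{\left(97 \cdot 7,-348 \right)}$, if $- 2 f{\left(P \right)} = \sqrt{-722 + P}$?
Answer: $679 - \frac{i \sqrt{2031}}{2} \approx 679.0 - 22.533 i$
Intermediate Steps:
$f{\left(P \right)} = - \frac{\sqrt{-722 + P}}{2}$
$f{\left(-1309 \right)} + J{\left(97 \cdot 7,-348 \right)} = - \frac{\sqrt{-722 - 1309}}{2} + 97 \cdot 7 = - \frac{\sqrt{-2031}}{2} + 679 = - \frac{i \sqrt{2031}}{2} + 679 = 679 - \frac{i \sqrt{2031}}{2}$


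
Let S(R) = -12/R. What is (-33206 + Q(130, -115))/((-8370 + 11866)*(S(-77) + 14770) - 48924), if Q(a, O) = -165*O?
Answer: -1095787/3972240644 ≈ -0.00027586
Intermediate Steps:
S(R) = -12/R
(-33206 + Q(130, -115))/((-8370 + 11866)*(S(-77) + 14770) - 48924) = (-33206 - 165*(-115))/((-8370 + 11866)*(-12/(-77) + 14770) - 48924) = (-33206 + 18975)/(3496*(-12*(-1/77) + 14770) - 48924) = -14231/(3496*(12/77 + 14770) - 48924) = -14231/(3496*(1137302/77) - 48924) = -14231/(3976007792/77 - 48924) = -14231/3972240644/77 = -14231*77/3972240644 = -1095787/3972240644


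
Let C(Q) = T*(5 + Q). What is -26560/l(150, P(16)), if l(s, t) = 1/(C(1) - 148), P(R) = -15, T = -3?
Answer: 4408960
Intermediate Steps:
C(Q) = -15 - 3*Q (C(Q) = -3*(5 + Q) = -15 - 3*Q)
l(s, t) = -1/166 (l(s, t) = 1/((-15 - 3*1) - 148) = 1/((-15 - 3) - 148) = 1/(-18 - 148) = 1/(-166) = -1/166)
-26560/l(150, P(16)) = -26560/(-1/166) = -26560*(-166) = 4408960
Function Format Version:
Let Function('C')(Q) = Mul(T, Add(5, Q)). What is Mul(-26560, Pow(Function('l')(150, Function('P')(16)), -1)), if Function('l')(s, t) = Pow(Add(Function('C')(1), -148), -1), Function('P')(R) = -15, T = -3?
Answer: 4408960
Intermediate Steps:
Function('C')(Q) = Add(-15, Mul(-3, Q)) (Function('C')(Q) = Mul(-3, Add(5, Q)) = Add(-15, Mul(-3, Q)))
Function('l')(s, t) = Rational(-1, 166) (Function('l')(s, t) = Pow(Add(Add(-15, Mul(-3, 1)), -148), -1) = Pow(Add(Add(-15, -3), -148), -1) = Pow(Add(-18, -148), -1) = Pow(-166, -1) = Rational(-1, 166))
Mul(-26560, Pow(Function('l')(150, Function('P')(16)), -1)) = Mul(-26560, Pow(Rational(-1, 166), -1)) = Mul(-26560, -166) = 4408960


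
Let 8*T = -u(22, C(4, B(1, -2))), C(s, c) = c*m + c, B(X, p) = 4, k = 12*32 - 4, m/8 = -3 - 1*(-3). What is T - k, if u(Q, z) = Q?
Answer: -1531/4 ≈ -382.75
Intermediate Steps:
m = 0 (m = 8*(-3 - 1*(-3)) = 8*(-3 + 3) = 8*0 = 0)
k = 380 (k = 384 - 4 = 380)
C(s, c) = c (C(s, c) = c*0 + c = 0 + c = c)
T = -11/4 (T = (-1*22)/8 = (1/8)*(-22) = -11/4 ≈ -2.7500)
T - k = -11/4 - 1*380 = -11/4 - 380 = -1531/4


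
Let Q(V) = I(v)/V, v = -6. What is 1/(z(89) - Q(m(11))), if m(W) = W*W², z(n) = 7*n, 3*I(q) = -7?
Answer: 3993/2487646 ≈ 0.0016051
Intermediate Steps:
I(q) = -7/3 (I(q) = (⅓)*(-7) = -7/3)
m(W) = W³
Q(V) = -7/(3*V)
1/(z(89) - Q(m(11))) = 1/(7*89 - (-7)/(3*(11³))) = 1/(623 - (-7)/(3*1331)) = 1/(623 - 1*(-7/3993)) = 1/(623 + 7/3993) = 1/(2487646/3993) = 3993/2487646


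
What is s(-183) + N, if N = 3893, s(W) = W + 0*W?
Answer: 3710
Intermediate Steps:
s(W) = W (s(W) = W + 0 = W)
s(-183) + N = -183 + 3893 = 3710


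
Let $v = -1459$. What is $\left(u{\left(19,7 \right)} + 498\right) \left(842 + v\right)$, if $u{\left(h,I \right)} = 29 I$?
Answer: $-432517$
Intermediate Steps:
$\left(u{\left(19,7 \right)} + 498\right) \left(842 + v\right) = \left(29 \cdot 7 + 498\right) \left(842 - 1459\right) = \left(203 + 498\right) \left(-617\right) = 701 \left(-617\right) = -432517$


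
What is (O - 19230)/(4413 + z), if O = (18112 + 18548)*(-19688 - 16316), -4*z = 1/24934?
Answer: -131644126570320/440134967 ≈ -2.9910e+5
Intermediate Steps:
z = -1/99736 (z = -1/4/24934 = -1/4*1/24934 = -1/99736 ≈ -1.0026e-5)
O = -1319906640 (O = 36660*(-36004) = -1319906640)
(O - 19230)/(4413 + z) = (-1319906640 - 19230)/(4413 - 1/99736) = -1319925870/440134967/99736 = -1319925870*99736/440134967 = -131644126570320/440134967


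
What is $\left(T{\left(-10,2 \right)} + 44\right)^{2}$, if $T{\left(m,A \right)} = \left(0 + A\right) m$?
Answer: $576$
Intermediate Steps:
$T{\left(m,A \right)} = A m$
$\left(T{\left(-10,2 \right)} + 44\right)^{2} = \left(2 \left(-10\right) + 44\right)^{2} = \left(-20 + 44\right)^{2} = 24^{2} = 576$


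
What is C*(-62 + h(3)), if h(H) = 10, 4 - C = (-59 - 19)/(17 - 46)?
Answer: -1976/29 ≈ -68.138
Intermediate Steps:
C = 38/29 (C = 4 - (-59 - 19)/(17 - 46) = 4 - (-78)/(-29) = 4 - (-78)*(-1)/29 = 4 - 1*78/29 = 4 - 78/29 = 38/29 ≈ 1.3103)
C*(-62 + h(3)) = 38*(-62 + 10)/29 = (38/29)*(-52) = -1976/29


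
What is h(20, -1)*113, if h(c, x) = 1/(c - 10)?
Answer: 113/10 ≈ 11.300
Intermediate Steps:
h(c, x) = 1/(-10 + c)
h(20, -1)*113 = 113/(-10 + 20) = 113/10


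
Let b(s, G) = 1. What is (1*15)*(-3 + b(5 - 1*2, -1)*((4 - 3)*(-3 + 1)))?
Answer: -75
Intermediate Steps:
(1*15)*(-3 + b(5 - 1*2, -1)*((4 - 3)*(-3 + 1))) = (1*15)*(-3 + 1*((4 - 3)*(-3 + 1))) = 15*(-3 + 1*(1*(-2))) = 15*(-3 + 1*(-2)) = 15*(-3 - 2) = 15*(-5) = -75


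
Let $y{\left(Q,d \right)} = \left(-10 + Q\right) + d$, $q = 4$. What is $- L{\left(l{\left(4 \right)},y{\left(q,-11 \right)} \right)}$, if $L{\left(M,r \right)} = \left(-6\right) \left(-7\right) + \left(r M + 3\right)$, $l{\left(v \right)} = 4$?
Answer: $23$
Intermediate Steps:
$y{\left(Q,d \right)} = -10 + Q + d$
$L{\left(M,r \right)} = 45 + M r$ ($L{\left(M,r \right)} = 42 + \left(M r + 3\right) = 42 + \left(3 + M r\right) = 45 + M r$)
$- L{\left(l{\left(4 \right)},y{\left(q,-11 \right)} \right)} = - (45 + 4 \left(-10 + 4 - 11\right)) = - (45 + 4 \left(-17\right)) = - (45 - 68) = \left(-1\right) \left(-23\right) = 23$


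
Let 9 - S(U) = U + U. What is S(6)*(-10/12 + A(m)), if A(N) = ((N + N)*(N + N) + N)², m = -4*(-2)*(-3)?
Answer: -31190395/2 ≈ -1.5595e+7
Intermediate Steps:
m = -24 (m = 8*(-3) = -24)
S(U) = 9 - 2*U (S(U) = 9 - (U + U) = 9 - 2*U)
A(N) = (N + 4*N²)² (A(N) = ((2*N)*(2*N) + N)² = (4*N² + N)² = (N + 4*N²)²)
S(6)*(-10/12 + A(m)) = (9 - 2*6)*(-10/12 + (-24)²*(1 + 4*(-24))²) = (9 - 12)*(-10*1/12 + 576*(1 - 96)²) = -3*(-⅚ + 576*(-95)²) = -3*(-⅚ + 576*9025) = -3*(-⅚ + 5198400) = -3*31190395/6 = -31190395/2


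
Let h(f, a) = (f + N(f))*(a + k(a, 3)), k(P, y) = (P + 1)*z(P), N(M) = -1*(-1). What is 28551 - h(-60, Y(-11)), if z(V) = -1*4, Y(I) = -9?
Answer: 29908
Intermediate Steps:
z(V) = -4
N(M) = 1
k(P, y) = -4 - 4*P (k(P, y) = (P + 1)*(-4) = (1 + P)*(-4) = -4 - 4*P)
h(f, a) = (1 + f)*(-4 - 3*a) (h(f, a) = (f + 1)*(a + (-4 - 4*a)) = (1 + f)*(-4 - 3*a))
28551 - h(-60, Y(-11)) = 28551 - (-4 - 4*(-60) - 3*(-9) - 3*(-9)*(-60)) = 28551 - (-4 + 240 + 27 - 1620) = 28551 - 1*(-1357) = 28551 + 1357 = 29908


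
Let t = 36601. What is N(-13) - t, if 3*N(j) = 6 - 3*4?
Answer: -36603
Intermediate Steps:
N(j) = -2 (N(j) = (6 - 3*4)/3 = (6 - 12)/3 = (1/3)*(-6) = -2)
N(-13) - t = -2 - 1*36601 = -2 - 36601 = -36603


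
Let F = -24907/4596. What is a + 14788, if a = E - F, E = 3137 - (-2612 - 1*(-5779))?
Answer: 67852675/4596 ≈ 14763.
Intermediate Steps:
E = -30 (E = 3137 - (-2612 + 5779) = 3137 - 1*3167 = 3137 - 3167 = -30)
F = -24907/4596 (F = -24907*1/4596 = -24907/4596 ≈ -5.4193)
a = -112973/4596 (a = -30 - 1*(-24907/4596) = -30 + 24907/4596 = -112973/4596 ≈ -24.581)
a + 14788 = -112973/4596 + 14788 = 67852675/4596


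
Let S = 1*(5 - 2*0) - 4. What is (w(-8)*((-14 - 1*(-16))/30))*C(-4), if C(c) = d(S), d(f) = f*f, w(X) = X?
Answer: -8/15 ≈ -0.53333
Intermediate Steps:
S = 1 (S = 1*(5 + 0) - 4 = 1*5 - 4 = 5 - 4 = 1)
d(f) = f²
C(c) = 1 (C(c) = 1² = 1)
(w(-8)*((-14 - 1*(-16))/30))*C(-4) = -8*(-14 - 1*(-16))/30*1 = -8*(-14 + 16)/30*1 = -16/30*1 = -8*1/15*1 = -8/15*1 = -8/15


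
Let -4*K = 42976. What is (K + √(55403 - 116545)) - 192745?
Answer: -203489 + I*√61142 ≈ -2.0349e+5 + 247.27*I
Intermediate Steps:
K = -10744 (K = -¼*42976 = -10744)
(K + √(55403 - 116545)) - 192745 = (-10744 + √(55403 - 116545)) - 192745 = (-10744 + √(-61142)) - 192745 = (-10744 + I*√61142) - 192745 = -203489 + I*√61142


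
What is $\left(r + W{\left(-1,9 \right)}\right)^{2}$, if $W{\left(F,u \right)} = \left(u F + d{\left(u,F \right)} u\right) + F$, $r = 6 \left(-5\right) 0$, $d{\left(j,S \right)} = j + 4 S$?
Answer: $1225$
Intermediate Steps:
$r = 0$ ($r = \left(-30\right) 0 = 0$)
$W{\left(F,u \right)} = F + F u + u \left(u + 4 F\right)$ ($W{\left(F,u \right)} = \left(u F + \left(u + 4 F\right) u\right) + F = \left(F u + u \left(u + 4 F\right)\right) + F = F + F u + u \left(u + 4 F\right)$)
$\left(r + W{\left(-1,9 \right)}\right)^{2} = \left(0 + \left(-1 + 9^{2} + 5 \left(-1\right) 9\right)\right)^{2} = \left(0 - -35\right)^{2} = \left(0 + 35\right)^{2} = 35^{2} = 1225$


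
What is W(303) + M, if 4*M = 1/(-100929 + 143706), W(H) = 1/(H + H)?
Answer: 28619/17281908 ≈ 0.0016560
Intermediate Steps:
W(H) = 1/(2*H)
M = 1/171108 (M = 1/(4*(-100929 + 143706)) = (¼)/42777 = (¼)*(1/42777) = 1/171108 ≈ 5.8443e-6)
W(303) + M = (½)/303 + 1/171108 = (½)*(1/303) + 1/171108 = 1/606 + 1/171108 = 28619/17281908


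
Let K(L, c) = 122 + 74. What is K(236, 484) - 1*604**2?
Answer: -364620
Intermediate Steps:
K(L, c) = 196
K(236, 484) - 1*604**2 = 196 - 1*604**2 = 196 - 1*364816 = 196 - 364816 = -364620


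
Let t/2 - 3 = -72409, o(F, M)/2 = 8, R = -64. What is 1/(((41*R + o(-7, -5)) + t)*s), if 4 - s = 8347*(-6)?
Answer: -1/7383678120 ≈ -1.3543e-10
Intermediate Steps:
o(F, M) = 16 (o(F, M) = 2*8 = 16)
t = -144812 (t = 6 + 2*(-72409) = 6 - 144818 = -144812)
s = 50086 (s = 4 - 8347*(-6) = 4 - 1*(-50082) = 4 + 50082 = 50086)
1/(((41*R + o(-7, -5)) + t)*s) = 1/(((41*(-64) + 16) - 144812)*50086) = (1/50086)/((-2624 + 16) - 144812) = (1/50086)/(-2608 - 144812) = (1/50086)/(-147420) = -1/147420*1/50086 = -1/7383678120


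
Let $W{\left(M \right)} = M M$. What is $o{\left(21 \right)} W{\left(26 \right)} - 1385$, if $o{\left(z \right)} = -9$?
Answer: $-7469$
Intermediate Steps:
$W{\left(M \right)} = M^{2}$
$o{\left(21 \right)} W{\left(26 \right)} - 1385 = - 9 \cdot 26^{2} - 1385 = \left(-9\right) 676 - 1385 = -6084 - 1385 = -7469$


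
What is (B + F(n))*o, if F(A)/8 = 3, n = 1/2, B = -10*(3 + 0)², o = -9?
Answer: 594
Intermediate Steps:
B = -90 (B = -10*3² = -10*9 = -90)
n = ½ ≈ 0.50000
F(A) = 24 (F(A) = 8*3 = 24)
(B + F(n))*o = (-90 + 24)*(-9) = -66*(-9) = 594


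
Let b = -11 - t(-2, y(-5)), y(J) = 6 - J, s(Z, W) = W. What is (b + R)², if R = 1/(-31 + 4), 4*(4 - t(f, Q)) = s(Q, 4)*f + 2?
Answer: 797449/2916 ≈ 273.47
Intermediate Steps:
t(f, Q) = 7/2 - f (t(f, Q) = 4 - (4*f + 2)/4 = 4 - (2 + 4*f)/4 = 4 + (-½ - f) = 7/2 - f)
b = -33/2 (b = -11 - (7/2 - 1*(-2)) = -11 - (7/2 + 2) = -11 - 1*11/2 = -11 - 11/2 = -33/2 ≈ -16.500)
R = -1/27 (R = 1/(-27) = -1/27 ≈ -0.037037)
(b + R)² = (-33/2 - 1/27)² = (-893/54)² = 797449/2916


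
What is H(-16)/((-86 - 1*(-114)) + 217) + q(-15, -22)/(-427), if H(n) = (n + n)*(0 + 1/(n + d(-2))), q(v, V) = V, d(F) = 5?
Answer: 10422/164395 ≈ 0.063396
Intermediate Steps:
H(n) = 2*n/(5 + n) (H(n) = (n + n)*(0 + 1/(n + 5)) = (2*n)*(0 + 1/(5 + n)) = (2*n)/(5 + n) = 2*n/(5 + n))
H(-16)/((-86 - 1*(-114)) + 217) + q(-15, -22)/(-427) = (2*(-16)/(5 - 16))/((-86 - 1*(-114)) + 217) - 22/(-427) = (2*(-16)/(-11))/((-86 + 114) + 217) - 22*(-1/427) = (2*(-16)*(-1/11))/(28 + 217) + 22/427 = (32/11)/245 + 22/427 = (32/11)*(1/245) + 22/427 = 32/2695 + 22/427 = 10422/164395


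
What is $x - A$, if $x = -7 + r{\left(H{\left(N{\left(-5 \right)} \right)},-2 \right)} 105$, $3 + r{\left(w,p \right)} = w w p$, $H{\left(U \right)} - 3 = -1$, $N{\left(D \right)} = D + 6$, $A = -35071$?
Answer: $33909$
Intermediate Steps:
$N{\left(D \right)} = 6 + D$
$H{\left(U \right)} = 2$ ($H{\left(U \right)} = 3 - 1 = 2$)
$r{\left(w,p \right)} = -3 + p w^{2}$ ($r{\left(w,p \right)} = -3 + w w p = -3 + w^{2} p = -3 + p w^{2}$)
$x = -1162$ ($x = -7 + \left(-3 - 2 \cdot 2^{2}\right) 105 = -7 + \left(-3 - 8\right) 105 = -7 - 1155 = -1162$)
$x - A = -1162 - -35071 = -1162 + 35071 = 33909$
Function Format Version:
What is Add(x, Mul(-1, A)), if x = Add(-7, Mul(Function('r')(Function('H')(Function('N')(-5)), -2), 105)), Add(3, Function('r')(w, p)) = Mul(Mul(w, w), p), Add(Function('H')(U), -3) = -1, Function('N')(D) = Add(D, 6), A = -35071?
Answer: 33909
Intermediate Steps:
Function('N')(D) = Add(6, D)
Function('H')(U) = 2 (Function('H')(U) = Add(3, -1) = 2)
Function('r')(w, p) = Add(-3, Mul(p, Pow(w, 2))) (Function('r')(w, p) = Add(-3, Mul(Mul(w, w), p)) = Add(-3, Mul(Pow(w, 2), p)) = Add(-3, Mul(p, Pow(w, 2))))
x = -1162 (x = Add(-7, Mul(Add(-3, Mul(-2, Pow(2, 2))), 105)) = Add(-7, Mul(Add(-3, Mul(-2, 4)), 105)) = Add(-7, Mul(Add(-3, -8), 105)) = Add(-7, Mul(-11, 105)) = Add(-7, -1155) = -1162)
Add(x, Mul(-1, A)) = Add(-1162, Mul(-1, -35071)) = Add(-1162, 35071) = 33909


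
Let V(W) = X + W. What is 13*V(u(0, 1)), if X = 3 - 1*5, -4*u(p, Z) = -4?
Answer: -13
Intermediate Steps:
u(p, Z) = 1 (u(p, Z) = -¼*(-4) = 1)
X = -2 (X = 3 - 5 = -2)
V(W) = -2 + W
13*V(u(0, 1)) = 13*(-2 + 1) = 13*(-1) = -13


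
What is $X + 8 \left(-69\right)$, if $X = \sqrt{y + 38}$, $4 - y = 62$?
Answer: $-552 + 2 i \sqrt{5} \approx -552.0 + 4.4721 i$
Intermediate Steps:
$y = -58$ ($y = 4 - 62 = -58$)
$X = 2 i \sqrt{5}$ ($X = \sqrt{-58 + 38} = \sqrt{-20} = 2 i \sqrt{5} \approx 4.4721 i$)
$X + 8 \left(-69\right) = 2 i \sqrt{5} + 8 \left(-69\right) = 2 i \sqrt{5} - 552 = -552 + 2 i \sqrt{5}$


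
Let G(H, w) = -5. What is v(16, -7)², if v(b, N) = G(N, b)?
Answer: 25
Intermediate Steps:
v(b, N) = -5
v(16, -7)² = (-5)² = 25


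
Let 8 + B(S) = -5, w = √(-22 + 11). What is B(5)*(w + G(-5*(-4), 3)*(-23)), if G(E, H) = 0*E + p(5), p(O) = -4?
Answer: -1196 - 13*I*√11 ≈ -1196.0 - 43.116*I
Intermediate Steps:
w = I*√11 (w = √(-11) = I*√11 ≈ 3.3166*I)
B(S) = -13 (B(S) = -8 - 5 = -13)
G(E, H) = -4 (G(E, H) = 0*E - 4 = 0 - 4 = -4)
B(5)*(w + G(-5*(-4), 3)*(-23)) = -13*(I*√11 - 4*(-23)) = -13*(I*√11 + 92) = -13*(92 + I*√11) = -1196 - 13*I*√11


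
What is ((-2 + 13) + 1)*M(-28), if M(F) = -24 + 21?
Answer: -36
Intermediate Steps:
M(F) = -3
((-2 + 13) + 1)*M(-28) = ((-2 + 13) + 1)*(-3) = (11 + 1)*(-3) = 12*(-3) = -36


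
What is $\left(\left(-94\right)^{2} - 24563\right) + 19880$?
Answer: $4153$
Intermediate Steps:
$\left(\left(-94\right)^{2} - 24563\right) + 19880 = \left(8836 - 24563\right) + 19880 = -15727 + 19880 = 4153$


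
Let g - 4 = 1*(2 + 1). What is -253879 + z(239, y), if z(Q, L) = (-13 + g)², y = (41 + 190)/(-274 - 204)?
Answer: -253843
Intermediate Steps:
y = -231/478 (y = 231/(-478) = 231*(-1/478) = -231/478 ≈ -0.48326)
g = 7 (g = 4 + 1*(2 + 1) = 4 + 1*3 = 4 + 3 = 7)
z(Q, L) = 36 (z(Q, L) = (-13 + 7)² = (-6)² = 36)
-253879 + z(239, y) = -253879 + 36 = -253843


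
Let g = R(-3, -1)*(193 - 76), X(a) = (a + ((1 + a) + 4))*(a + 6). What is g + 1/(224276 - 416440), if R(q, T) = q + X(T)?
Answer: 269798255/192164 ≈ 1404.0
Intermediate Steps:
X(a) = (5 + 2*a)*(6 + a) (X(a) = (a + (5 + a))*(6 + a) = (5 + 2*a)*(6 + a))
R(q, T) = 30 + q + 2*T² + 17*T (R(q, T) = q + (30 + 2*T² + 17*T) = 30 + q + 2*T² + 17*T)
g = 1404 (g = (30 - 3 + 2*(-1)² + 17*(-1))*(193 - 76) = (30 - 3 + 2*1 - 17)*117 = (30 - 3 + 2 - 17)*117 = 12*117 = 1404)
g + 1/(224276 - 416440) = 1404 + 1/(224276 - 416440) = 1404 + 1/(-192164) = 1404 - 1/192164 = 269798255/192164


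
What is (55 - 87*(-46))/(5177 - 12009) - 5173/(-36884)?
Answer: -28574113/62997872 ≈ -0.45357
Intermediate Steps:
(55 - 87*(-46))/(5177 - 12009) - 5173/(-36884) = (55 + 4002)/(-6832) - 5173*(-1/36884) = 4057*(-1/6832) + 5173/36884 = -4057/6832 + 5173/36884 = -28574113/62997872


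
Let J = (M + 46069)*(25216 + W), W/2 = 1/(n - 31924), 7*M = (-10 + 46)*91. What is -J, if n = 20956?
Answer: -6435347777591/5484 ≈ -1.1735e+9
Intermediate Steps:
M = 468 (M = ((-10 + 46)*91)/7 = (36*91)/7 = (⅐)*3276 = 468)
W = -1/5484 (W = 2/(20956 - 31924) = 2/(-10968) = 2*(-1/10968) = -1/5484 ≈ -0.00018235)
J = 6435347777591/5484 (J = (468 + 46069)*(25216 - 1/5484) = 46537*(138284543/5484) = 6435347777591/5484 ≈ 1.1735e+9)
-J = -1*6435347777591/5484 = -6435347777591/5484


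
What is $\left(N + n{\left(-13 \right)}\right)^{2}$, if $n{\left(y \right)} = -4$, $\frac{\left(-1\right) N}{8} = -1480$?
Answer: $140090896$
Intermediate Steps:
$N = 11840$ ($N = \left(-8\right) \left(-1480\right) = 11840$)
$\left(N + n{\left(-13 \right)}\right)^{2} = \left(11840 - 4\right)^{2} = 11836^{2} = 140090896$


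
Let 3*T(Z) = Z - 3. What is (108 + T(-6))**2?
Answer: 11025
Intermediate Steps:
T(Z) = -1 + Z/3 (T(Z) = (Z - 3)/3 = (-3 + Z)/3 = -1 + Z/3)
(108 + T(-6))**2 = (108 + (-1 + (1/3)*(-6)))**2 = (108 + (-1 - 2))**2 = (108 - 3)**2 = 105**2 = 11025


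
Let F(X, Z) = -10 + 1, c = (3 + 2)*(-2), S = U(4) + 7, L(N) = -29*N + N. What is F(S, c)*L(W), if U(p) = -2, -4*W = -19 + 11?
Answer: 504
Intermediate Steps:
W = 2 (W = -(-19 + 11)/4 = -¼*(-8) = 2)
L(N) = -28*N
S = 5 (S = -2 + 7 = 5)
c = -10 (c = 5*(-2) = -10)
F(X, Z) = -9
F(S, c)*L(W) = -(-252)*2 = -9*(-56) = 504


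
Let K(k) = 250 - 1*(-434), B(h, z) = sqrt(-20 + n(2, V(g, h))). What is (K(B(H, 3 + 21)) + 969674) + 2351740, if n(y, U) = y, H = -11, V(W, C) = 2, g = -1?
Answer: 3322098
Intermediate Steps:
B(h, z) = 3*I*sqrt(2) (B(h, z) = sqrt(-20 + 2) = sqrt(-18) = 3*I*sqrt(2))
K(k) = 684 (K(k) = 250 + 434 = 684)
(K(B(H, 3 + 21)) + 969674) + 2351740 = (684 + 969674) + 2351740 = 970358 + 2351740 = 3322098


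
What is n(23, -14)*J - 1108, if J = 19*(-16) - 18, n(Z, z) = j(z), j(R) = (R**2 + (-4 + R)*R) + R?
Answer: -140856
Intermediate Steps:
j(R) = R + R**2 + R*(-4 + R) (j(R) = (R**2 + R*(-4 + R)) + R = R + R**2 + R*(-4 + R))
n(Z, z) = z*(-3 + 2*z)
J = -322 (J = -304 - 18 = -322)
n(23, -14)*J - 1108 = -14*(-3 + 2*(-14))*(-322) - 1108 = -14*(-3 - 28)*(-322) - 1108 = -14*(-31)*(-322) - 1108 = 434*(-322) - 1108 = -139748 - 1108 = -140856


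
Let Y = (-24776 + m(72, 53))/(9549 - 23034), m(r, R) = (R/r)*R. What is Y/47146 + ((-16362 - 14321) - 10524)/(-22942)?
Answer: 943145526045793/525084959844720 ≈ 1.7962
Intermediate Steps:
m(r, R) = R²/r
Y = 1781063/970920 (Y = (-24776 + 53²/72)/(9549 - 23034) = (-24776 + 2809*(1/72))/(-13485) = (-24776 + 2809/72)*(-1/13485) = -1781063/72*(-1/13485) = 1781063/970920 ≈ 1.8344)
Y/47146 + ((-16362 - 14321) - 10524)/(-22942) = (1781063/970920)/47146 + ((-16362 - 14321) - 10524)/(-22942) = (1781063/970920)*(1/47146) + (-30683 - 10524)*(-1/22942) = 1781063/45774994320 - 41207*(-1/22942) = 1781063/45774994320 + 41207/22942 = 943145526045793/525084959844720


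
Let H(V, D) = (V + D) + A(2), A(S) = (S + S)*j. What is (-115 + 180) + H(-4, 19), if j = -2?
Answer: 72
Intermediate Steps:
A(S) = -4*S (A(S) = (S + S)*(-2) = (2*S)*(-2) = -4*S)
H(V, D) = -8 + D + V (H(V, D) = (V + D) - 4*2 = (D + V) - 8 = -8 + D + V)
(-115 + 180) + H(-4, 19) = (-115 + 180) + (-8 + 19 - 4) = 65 + 7 = 72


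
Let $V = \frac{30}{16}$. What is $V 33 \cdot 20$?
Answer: $\frac{2475}{2} \approx 1237.5$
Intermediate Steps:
$V = \frac{15}{8}$ ($V = 30 \cdot \frac{1}{16} = \frac{15}{8} \approx 1.875$)
$V 33 \cdot 20 = \frac{15}{8} \cdot 33 \cdot 20 = \frac{495}{8} \cdot 20 = \frac{2475}{2}$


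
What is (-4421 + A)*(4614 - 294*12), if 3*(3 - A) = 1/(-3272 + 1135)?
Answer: -10253214514/2137 ≈ -4.7979e+6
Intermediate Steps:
A = 19234/6411 (A = 3 - 1/(3*(-3272 + 1135)) = 3 - 1/3/(-2137) = 3 - 1/3*(-1/2137) = 3 + 1/6411 = 19234/6411 ≈ 3.0002)
(-4421 + A)*(4614 - 294*12) = (-4421 + 19234/6411)*(4614 - 294*12) = -28323797*(4614 - 3528)/6411 = -28323797/6411*1086 = -10253214514/2137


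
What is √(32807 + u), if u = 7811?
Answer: √40618 ≈ 201.54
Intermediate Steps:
√(32807 + u) = √(32807 + 7811) = √40618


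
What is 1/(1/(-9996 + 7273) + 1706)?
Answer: 2723/4645437 ≈ 0.00058617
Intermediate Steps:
1/(1/(-9996 + 7273) + 1706) = 1/(1/(-2723) + 1706) = 1/(-1/2723 + 1706) = 1/(4645437/2723) = 2723/4645437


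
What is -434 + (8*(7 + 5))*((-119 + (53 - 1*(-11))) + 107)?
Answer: 4558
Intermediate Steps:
-434 + (8*(7 + 5))*((-119 + (53 - 1*(-11))) + 107) = -434 + (8*12)*((-119 + (53 + 11)) + 107) = -434 + 96*((-119 + 64) + 107) = -434 + 96*(-55 + 107) = -434 + 96*52 = -434 + 4992 = 4558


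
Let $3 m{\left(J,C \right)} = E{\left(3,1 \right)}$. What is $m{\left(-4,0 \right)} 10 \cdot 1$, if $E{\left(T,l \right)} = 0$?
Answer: $0$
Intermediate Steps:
$m{\left(J,C \right)} = 0$ ($m{\left(J,C \right)} = \frac{1}{3} \cdot 0 = 0$)
$m{\left(-4,0 \right)} 10 \cdot 1 = 0 \cdot 10 \cdot 1 = 0 \cdot 1 = 0$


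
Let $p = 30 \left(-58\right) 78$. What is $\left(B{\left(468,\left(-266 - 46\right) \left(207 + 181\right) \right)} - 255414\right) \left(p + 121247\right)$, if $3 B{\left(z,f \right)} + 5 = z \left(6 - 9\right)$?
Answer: $\frac{11110212923}{3} \approx 3.7034 \cdot 10^{9}$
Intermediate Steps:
$B{\left(z,f \right)} = - \frac{5}{3} - z$ ($B{\left(z,f \right)} = - \frac{5}{3} + \frac{z \left(6 - 9\right)}{3} = - \frac{5}{3} + \frac{z \left(-3\right)}{3} = - \frac{5}{3} + \frac{\left(-3\right) z}{3} = - \frac{5}{3} - z$)
$p = -135720$ ($p = \left(-1740\right) 78 = -135720$)
$\left(B{\left(468,\left(-266 - 46\right) \left(207 + 181\right) \right)} - 255414\right) \left(p + 121247\right) = \left(\left(- \frac{5}{3} - 468\right) - 255414\right) \left(-135720 + 121247\right) = \left(\left(- \frac{5}{3} - 468\right) - 255414\right) \left(-14473\right) = \left(- \frac{1409}{3} - 255414\right) \left(-14473\right) = \left(- \frac{767651}{3}\right) \left(-14473\right) = \frac{11110212923}{3}$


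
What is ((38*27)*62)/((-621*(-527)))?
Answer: 76/391 ≈ 0.19437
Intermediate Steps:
((38*27)*62)/((-621*(-527))) = (1026*62)/327267 = 63612*(1/327267) = 76/391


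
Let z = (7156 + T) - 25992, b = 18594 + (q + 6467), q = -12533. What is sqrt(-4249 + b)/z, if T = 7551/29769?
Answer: -9923*sqrt(8279)/186907111 ≈ -0.0048307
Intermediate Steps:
T = 2517/9923 (T = 7551*(1/29769) = 2517/9923 ≈ 0.25365)
b = 12528 (b = 18594 + (-12533 + 6467) = 18594 - 6066 = 12528)
z = -186907111/9923 (z = (7156 + 2517/9923) - 25992 = 71011505/9923 - 25992 = -186907111/9923 ≈ -18836.)
sqrt(-4249 + b)/z = sqrt(-4249 + 12528)/(-186907111/9923) = sqrt(8279)*(-9923/186907111) = -9923*sqrt(8279)/186907111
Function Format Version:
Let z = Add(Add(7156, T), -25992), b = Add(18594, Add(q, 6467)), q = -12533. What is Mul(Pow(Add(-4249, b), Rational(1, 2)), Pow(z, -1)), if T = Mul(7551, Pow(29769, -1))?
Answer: Mul(Rational(-9923, 186907111), Pow(8279, Rational(1, 2))) ≈ -0.0048307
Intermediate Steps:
T = Rational(2517, 9923) (T = Mul(7551, Rational(1, 29769)) = Rational(2517, 9923) ≈ 0.25365)
b = 12528 (b = Add(18594, Add(-12533, 6467)) = Add(18594, -6066) = 12528)
z = Rational(-186907111, 9923) (z = Add(Add(7156, Rational(2517, 9923)), -25992) = Add(Rational(71011505, 9923), -25992) = Rational(-186907111, 9923) ≈ -18836.)
Mul(Pow(Add(-4249, b), Rational(1, 2)), Pow(z, -1)) = Mul(Pow(Add(-4249, 12528), Rational(1, 2)), Pow(Rational(-186907111, 9923), -1)) = Mul(Pow(8279, Rational(1, 2)), Rational(-9923, 186907111)) = Mul(Rational(-9923, 186907111), Pow(8279, Rational(1, 2)))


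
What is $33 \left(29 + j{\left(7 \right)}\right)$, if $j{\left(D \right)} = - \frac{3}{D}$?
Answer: $\frac{6600}{7} \approx 942.86$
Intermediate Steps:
$33 \left(29 + j{\left(7 \right)}\right) = 33 \left(29 - \frac{3}{7}\right) = 33 \cdot \frac{200}{7} = \frac{6600}{7}$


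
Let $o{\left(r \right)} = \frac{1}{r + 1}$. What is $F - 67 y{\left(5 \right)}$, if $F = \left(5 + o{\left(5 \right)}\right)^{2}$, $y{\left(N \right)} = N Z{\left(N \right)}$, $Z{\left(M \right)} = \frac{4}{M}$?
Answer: $- \frac{8687}{36} \approx -241.31$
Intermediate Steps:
$o{\left(r \right)} = \frac{1}{1 + r}$
$y{\left(N \right)} = 4$ ($y{\left(N \right)} = N \frac{4}{N} = 4$)
$F = \frac{961}{36}$ ($F = \left(5 + \frac{1}{1 + 5}\right)^{2} = \left(5 + \frac{1}{6}\right)^{2} = \left(\frac{31}{6}\right)^{2} = \frac{961}{36} \approx 26.694$)
$F - 67 y{\left(5 \right)} = \frac{961}{36} - 268 = - \frac{8687}{36}$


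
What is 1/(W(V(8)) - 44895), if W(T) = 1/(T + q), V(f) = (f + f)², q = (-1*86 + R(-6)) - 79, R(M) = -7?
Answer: -84/3771179 ≈ -2.2274e-5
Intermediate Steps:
q = -172 (q = (-1*86 - 7) - 79 = (-86 - 7) - 79 = -93 - 79 = -172)
V(f) = 4*f² (V(f) = (2*f)² = 4*f²)
W(T) = 1/(-172 + T) (W(T) = 1/(T - 172) = 1/(-172 + T))
1/(W(V(8)) - 44895) = 1/(1/(-172 + 4*8²) - 44895) = 1/(1/(-172 + 4*64) - 44895) = 1/(1/(-172 + 256) - 44895) = 1/(1/84 - 44895) = 1/(-3771179/84) = -84/3771179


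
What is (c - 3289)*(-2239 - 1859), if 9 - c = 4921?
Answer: 33607698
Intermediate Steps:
c = -4912 (c = 9 - 1*4921 = 9 - 4921 = -4912)
(c - 3289)*(-2239 - 1859) = (-4912 - 3289)*(-2239 - 1859) = -8201*(-4098) = 33607698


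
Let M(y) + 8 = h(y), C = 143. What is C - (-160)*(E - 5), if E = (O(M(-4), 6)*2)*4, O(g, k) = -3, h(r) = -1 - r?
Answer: -4497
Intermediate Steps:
M(y) = -9 - y (M(y) = -8 + (-1 - y) = -9 - y)
E = -24 (E = -3*2*4 = -6*4 = -24)
C - (-160)*(E - 5) = 143 - (-160)*(-24 - 5) = 143 - (-160)*(-29) = 143 - 40*116 = 143 - 4640 = -4497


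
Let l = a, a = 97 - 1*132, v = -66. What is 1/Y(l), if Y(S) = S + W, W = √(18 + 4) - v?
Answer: 31/939 - √22/939 ≈ 0.028019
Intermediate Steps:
a = -35 (a = 97 - 132 = -35)
l = -35
W = 66 + √22 (W = √(18 + 4) - 1*(-66) = √22 + 66 = 66 + √22 ≈ 70.690)
Y(S) = 66 + S + √22 (Y(S) = S + (66 + √22) = 66 + S + √22)
1/Y(l) = 1/(66 - 35 + √22) = 1/(31 + √22)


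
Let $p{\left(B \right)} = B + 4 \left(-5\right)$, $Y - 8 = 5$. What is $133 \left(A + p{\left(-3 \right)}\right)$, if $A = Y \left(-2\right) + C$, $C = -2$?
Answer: $-6783$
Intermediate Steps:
$Y = 13$ ($Y = 8 + 5 = 13$)
$p{\left(B \right)} = -20 + B$ ($p{\left(B \right)} = B - 20 = -20 + B$)
$A = -28$ ($A = 13 \left(-2\right) - 2 = -26 - 2 = -28$)
$133 \left(A + p{\left(-3 \right)}\right) = 133 \left(-28 - 23\right) = 133 \left(-51\right) = -6783$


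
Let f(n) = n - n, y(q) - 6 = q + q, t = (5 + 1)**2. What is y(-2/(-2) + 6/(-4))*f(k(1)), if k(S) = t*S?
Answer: 0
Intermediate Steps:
t = 36 (t = 6**2 = 36)
k(S) = 36*S
y(q) = 6 + 2*q (y(q) = 6 + (q + q) = 6 + 2*q)
f(n) = 0
y(-2/(-2) + 6/(-4))*f(k(1)) = (6 + 2*(-2/(-2) + 6/(-4)))*0 = (6 + 2*(-2*(-1/2) + 6*(-1/4)))*0 = (6 + 2*(1 - 3/2))*0 = (6 + 2*(-1/2))*0 = (6 - 1)*0 = 5*0 = 0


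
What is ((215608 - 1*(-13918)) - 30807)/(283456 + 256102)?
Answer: 198719/539558 ≈ 0.36830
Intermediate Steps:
((215608 - 1*(-13918)) - 30807)/(283456 + 256102) = ((215608 + 13918) - 30807)/539558 = (229526 - 30807)*(1/539558) = 198719*(1/539558) = 198719/539558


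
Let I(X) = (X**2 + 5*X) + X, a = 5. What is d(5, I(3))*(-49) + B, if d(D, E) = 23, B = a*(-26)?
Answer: -1257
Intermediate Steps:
I(X) = X**2 + 6*X
B = -130 (B = 5*(-26) = -130)
d(5, I(3))*(-49) + B = 23*(-49) - 130 = -1127 - 130 = -1257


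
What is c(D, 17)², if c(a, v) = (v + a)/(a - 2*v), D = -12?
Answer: 25/2116 ≈ 0.011815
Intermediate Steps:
c(a, v) = (a + v)/(a - 2*v)
c(D, 17)² = ((-12 + 17)/(-12 - 2*17))² = (5/(-12 - 34))² = (5/(-46))² = (-1/46*5)² = (-5/46)² = 25/2116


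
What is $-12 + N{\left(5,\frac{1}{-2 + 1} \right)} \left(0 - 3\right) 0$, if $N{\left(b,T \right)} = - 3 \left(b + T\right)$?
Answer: $-12$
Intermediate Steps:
$N{\left(b,T \right)} = - 3 T - 3 b$ ($N{\left(b,T \right)} = - 3 \left(T + b\right) = - 3 T - 3 b$)
$-12 + N{\left(5,\frac{1}{-2 + 1} \right)} \left(0 - 3\right) 0 = -12 + \left(- \frac{3}{-2 + 1} - 15\right) \left(0 - 3\right) 0 = -12 + \left(- \frac{3}{-1} - 15\right) \left(\left(-3\right) 0\right) = -12 + \left(\left(-3\right) \left(-1\right) - 15\right) 0 = -12 + \left(3 - 15\right) 0 = -12 - 0 = -12 + 0 = -12$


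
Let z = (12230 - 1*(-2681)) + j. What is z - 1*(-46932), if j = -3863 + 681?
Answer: 58661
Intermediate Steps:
j = -3182
z = 11729 (z = (12230 - 1*(-2681)) - 3182 = (12230 + 2681) - 3182 = 14911 - 3182 = 11729)
z - 1*(-46932) = 11729 - 1*(-46932) = 11729 + 46932 = 58661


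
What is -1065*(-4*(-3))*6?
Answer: -76680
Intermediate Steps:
-1065*(-4*(-3))*6 = -12780*6 = -1065*72 = -76680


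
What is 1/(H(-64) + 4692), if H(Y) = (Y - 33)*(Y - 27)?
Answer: 1/13519 ≈ 7.3970e-5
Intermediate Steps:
H(Y) = (-33 + Y)*(-27 + Y)
1/(H(-64) + 4692) = 1/((891 + (-64)² - 60*(-64)) + 4692) = 1/((891 + 4096 + 3840) + 4692) = 1/(8827 + 4692) = 1/13519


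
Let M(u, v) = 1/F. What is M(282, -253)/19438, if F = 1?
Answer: 1/19438 ≈ 5.1446e-5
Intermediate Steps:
M(u, v) = 1 (M(u, v) = 1/1 = 1)
M(282, -253)/19438 = 1/19438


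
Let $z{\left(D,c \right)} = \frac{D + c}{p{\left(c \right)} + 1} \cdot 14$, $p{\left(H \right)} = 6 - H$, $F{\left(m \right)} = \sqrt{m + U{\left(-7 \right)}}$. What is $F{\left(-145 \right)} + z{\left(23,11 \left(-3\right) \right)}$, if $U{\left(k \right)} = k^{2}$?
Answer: $- \frac{7}{2} + 4 i \sqrt{6} \approx -3.5 + 9.798 i$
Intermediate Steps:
$F{\left(m \right)} = \sqrt{49 + m}$ ($F{\left(m \right)} = \sqrt{m + \left(-7\right)^{2}} = \sqrt{m + 49} = \sqrt{49 + m}$)
$z{\left(D,c \right)} = \frac{14 \left(D + c\right)}{7 - c}$ ($z{\left(D,c \right)} = \frac{D + c}{\left(6 - c\right) + 1} \cdot 14 = \frac{D + c}{7 - c} 14 = \frac{14 \left(D + c\right)}{7 - c}$)
$F{\left(-145 \right)} + z{\left(23,11 \left(-3\right) \right)} = \sqrt{49 - 145} + \frac{14 \left(\left(-1\right) 23 - 11 \left(-3\right)\right)}{-7 + 11 \left(-3\right)} = \sqrt{-96} + \frac{14 \left(-23 - -33\right)}{-7 - 33} = 4 i \sqrt{6} + \frac{14 \left(-23 + 33\right)}{-40} = 4 i \sqrt{6} + 14 \left(- \frac{1}{40}\right) 10 = 4 i \sqrt{6} - \frac{7}{2} = - \frac{7}{2} + 4 i \sqrt{6}$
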